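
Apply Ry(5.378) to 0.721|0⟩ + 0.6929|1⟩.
-0.9514|0⟩ - 0.3078|1⟩

Ry(5.378) = [[cos(θ/2), −sin(θ/2)], [sin(θ/2), cos(θ/2)]]; θ = 5.378, cos(θ/2) ≈ -0.899316, sin(θ/2) ≈ 0.437299.
With a = amp(|0⟩) = 0.721 and b = amp(|1⟩) = 0.6929:
new amp(|0⟩) = (-0.899316)·a + (-0.437299)·b = -0.9514
new amp(|1⟩) = (0.437299)·a + (-0.899316)·b = -0.3078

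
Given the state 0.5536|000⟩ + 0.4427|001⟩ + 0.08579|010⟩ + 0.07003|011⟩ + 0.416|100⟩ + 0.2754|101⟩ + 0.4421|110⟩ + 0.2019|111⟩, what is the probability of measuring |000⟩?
0.3065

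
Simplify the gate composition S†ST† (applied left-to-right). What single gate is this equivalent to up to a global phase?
T†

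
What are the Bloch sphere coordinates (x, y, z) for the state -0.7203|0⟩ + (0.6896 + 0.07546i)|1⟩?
(-0.9934, -0.1087, 0.03759)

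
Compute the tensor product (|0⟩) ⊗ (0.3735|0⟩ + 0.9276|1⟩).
0.3735|00⟩ + 0.9276|01⟩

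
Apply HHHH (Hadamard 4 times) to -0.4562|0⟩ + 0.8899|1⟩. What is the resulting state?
-0.4562|0⟩ + 0.8899|1⟩

H² = I, so an even number of Hadamards cancels: H^4 = I and the state is unchanged.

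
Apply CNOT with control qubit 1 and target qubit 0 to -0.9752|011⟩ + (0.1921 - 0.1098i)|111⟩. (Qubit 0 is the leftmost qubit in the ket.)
(0.1921 - 0.1098i)|011⟩ - 0.9752|111⟩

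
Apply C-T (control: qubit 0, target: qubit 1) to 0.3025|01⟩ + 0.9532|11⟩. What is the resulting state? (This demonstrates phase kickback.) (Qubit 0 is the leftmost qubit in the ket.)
0.3025|01⟩ + (0.674 + 0.674i)|11⟩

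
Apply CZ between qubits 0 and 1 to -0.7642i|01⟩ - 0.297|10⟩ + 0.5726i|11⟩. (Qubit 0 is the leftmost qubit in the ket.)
-0.7642i|01⟩ - 0.297|10⟩ - 0.5726i|11⟩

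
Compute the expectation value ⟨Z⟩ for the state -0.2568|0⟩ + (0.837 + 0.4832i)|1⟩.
-0.8681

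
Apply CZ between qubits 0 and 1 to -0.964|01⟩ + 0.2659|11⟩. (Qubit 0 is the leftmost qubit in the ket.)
-0.964|01⟩ - 0.2659|11⟩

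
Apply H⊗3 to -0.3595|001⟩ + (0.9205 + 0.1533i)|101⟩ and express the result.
(0.1983 + 0.0542i)|000⟩ + (-0.1983 - 0.0542i)|001⟩ + (0.1983 + 0.0542i)|010⟩ + (-0.1983 - 0.0542i)|011⟩ + (-0.4525 - 0.0542i)|100⟩ + (0.4525 + 0.0542i)|101⟩ + (-0.4525 - 0.0542i)|110⟩ + (0.4525 + 0.0542i)|111⟩

H⊗3 gives amp(|y⟩) = (1/2√2) Σ_x (−1)^(x·y) amp(|x⟩), where x·y is the number of positions in which both x and y have a 1.
|000⟩: (-0.3595 + (0.9205 + 0.1533i))/(2√2) = (0.1983 + 0.0542i)
|001⟩: (0.3595 - (0.9205 + 0.1533i))/(2√2) = (-0.1983 - 0.0542i)
|010⟩: (-0.3595 + (0.9205 + 0.1533i))/(2√2) = (0.1983 + 0.0542i)
|011⟩: (0.3595 - (0.9205 + 0.1533i))/(2√2) = (-0.1983 - 0.0542i)
|100⟩: (-0.3595 - (0.9205 + 0.1533i))/(2√2) = (-0.4525 - 0.0542i)
|101⟩: (0.3595 + (0.9205 + 0.1533i))/(2√2) = (0.4525 + 0.0542i)
|110⟩: (-0.3595 - (0.9205 + 0.1533i))/(2√2) = (-0.4525 - 0.0542i)
|111⟩: (0.3595 + (0.9205 + 0.1533i))/(2√2) = (0.4525 + 0.0542i)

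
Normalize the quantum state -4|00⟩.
-|00⟩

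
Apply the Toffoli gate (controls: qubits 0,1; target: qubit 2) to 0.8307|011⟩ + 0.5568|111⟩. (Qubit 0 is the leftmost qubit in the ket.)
0.8307|011⟩ + 0.5568|110⟩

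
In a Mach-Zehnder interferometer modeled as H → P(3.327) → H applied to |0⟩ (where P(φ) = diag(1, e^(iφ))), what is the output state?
(0.008569 - 0.09217i)|0⟩ + (0.9914 + 0.09217i)|1⟩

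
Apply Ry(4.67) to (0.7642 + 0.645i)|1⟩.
(-0.5517 - 0.4656i)|0⟩ + (-0.5288 - 0.4463i)|1⟩

Ry(4.67) = [[cos(θ/2), −sin(θ/2)], [sin(θ/2), cos(θ/2)]]; θ = 4.67, cos(θ/2) ≈ -0.691962, sin(θ/2) ≈ 0.721934.
With a = amp(|0⟩) = 0 and b = amp(|1⟩) = (0.7642 + 0.645i):
new amp(|0⟩) = (-0.691962)·a + (-0.721934)·b = (-0.5517 - 0.4656i)
new amp(|1⟩) = (0.721934)·a + (-0.691962)·b = (-0.5288 - 0.4463i)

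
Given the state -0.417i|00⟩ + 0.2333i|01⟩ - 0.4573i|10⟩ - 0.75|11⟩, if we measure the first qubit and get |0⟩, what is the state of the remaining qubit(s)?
-0.8727i|0⟩ + 0.4883i|1⟩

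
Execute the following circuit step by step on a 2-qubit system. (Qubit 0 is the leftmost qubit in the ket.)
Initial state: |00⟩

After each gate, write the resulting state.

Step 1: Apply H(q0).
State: 1/√2|00⟩ + 1/√2|10⟩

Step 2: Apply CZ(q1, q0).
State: 1/√2|00⟩ + 1/√2|10⟩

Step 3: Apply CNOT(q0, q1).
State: 1/√2|00⟩ + 1/√2|11⟩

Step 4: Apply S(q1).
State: 1/√2|00⟩ + (1/√2)i|11⟩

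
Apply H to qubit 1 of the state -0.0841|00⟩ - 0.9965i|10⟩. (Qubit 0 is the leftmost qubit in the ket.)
-0.05947|00⟩ - 0.05947|01⟩ - 0.7046i|10⟩ - 0.7046i|11⟩

H on qubit 1 mixes each pair of kets that differ only in qubit 1: amplitudes (a, b) of (|…0…⟩, |…1…⟩) become ((a + b)/√2, (a − b)/√2). Kets absent from the input have amplitude 0.
(|00⟩, |01⟩): (a, b) = (-0.0841, 0) → (-0.05947, -0.05947)
(|10⟩, |11⟩): (a, b) = (-0.9965i, 0) → (-0.7046i, -0.7046i)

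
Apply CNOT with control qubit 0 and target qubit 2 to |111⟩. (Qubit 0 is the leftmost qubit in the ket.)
|110⟩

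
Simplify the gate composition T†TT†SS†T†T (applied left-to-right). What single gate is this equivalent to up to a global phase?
T†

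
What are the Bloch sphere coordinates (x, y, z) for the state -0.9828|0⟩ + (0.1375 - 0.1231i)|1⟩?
(-0.2703, 0.242, 0.9318)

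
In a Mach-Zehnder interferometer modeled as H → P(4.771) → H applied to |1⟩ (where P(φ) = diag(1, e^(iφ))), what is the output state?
(0.4707 + 0.4991i)|0⟩ + (0.5293 - 0.4991i)|1⟩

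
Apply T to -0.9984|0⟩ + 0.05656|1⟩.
-0.9984|0⟩ + (0.03999 + 0.03999i)|1⟩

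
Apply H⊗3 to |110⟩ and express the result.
1/√8|000⟩ + 1/√8|001⟩ - 1/√8|010⟩ - 1/√8|011⟩ - 1/√8|100⟩ - 1/√8|101⟩ + 1/√8|110⟩ + 1/√8|111⟩

H⊗3 gives amp(|y⟩) = (1/2√2) Σ_x (−1)^(x·y) amp(|x⟩), where x·y is the number of positions in which both x and y have a 1.
|000⟩: (1)/(2√2) = 1/√8
|001⟩: (1)/(2√2) = 1/√8
|010⟩: (-1)/(2√2) = -1/√8
|011⟩: (-1)/(2√2) = -1/√8
|100⟩: (-1)/(2√2) = -1/√8
|101⟩: (-1)/(2√2) = -1/√8
|110⟩: (1)/(2√2) = 1/√8
|111⟩: (1)/(2√2) = 1/√8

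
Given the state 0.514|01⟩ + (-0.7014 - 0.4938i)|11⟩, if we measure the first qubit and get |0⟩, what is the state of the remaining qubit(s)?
|1⟩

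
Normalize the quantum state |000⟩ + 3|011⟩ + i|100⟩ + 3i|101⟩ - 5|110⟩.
0.1491|000⟩ + 1/√5|011⟩ + 0.1491i|100⟩ + (1/√5)i|101⟩ - 0.7454|110⟩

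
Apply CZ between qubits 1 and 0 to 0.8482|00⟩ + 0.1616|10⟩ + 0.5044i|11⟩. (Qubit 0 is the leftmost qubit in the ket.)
0.8482|00⟩ + 0.1616|10⟩ - 0.5044i|11⟩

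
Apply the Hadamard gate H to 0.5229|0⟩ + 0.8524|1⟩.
0.9725|0⟩ - 0.233|1⟩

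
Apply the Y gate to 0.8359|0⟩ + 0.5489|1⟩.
-0.5489i|0⟩ + 0.8359i|1⟩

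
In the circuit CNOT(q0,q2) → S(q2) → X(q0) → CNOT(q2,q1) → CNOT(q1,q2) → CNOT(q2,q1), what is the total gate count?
6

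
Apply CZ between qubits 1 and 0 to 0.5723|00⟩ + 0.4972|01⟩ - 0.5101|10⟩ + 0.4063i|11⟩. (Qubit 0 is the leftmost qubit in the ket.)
0.5723|00⟩ + 0.4972|01⟩ - 0.5101|10⟩ - 0.4063i|11⟩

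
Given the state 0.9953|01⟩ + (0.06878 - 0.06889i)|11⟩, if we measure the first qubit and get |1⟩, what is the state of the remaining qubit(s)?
(0.7065 - 0.7077i)|1⟩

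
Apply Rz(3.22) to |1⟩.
(-0.03919 + 0.9992i)|1⟩

Rz(3.22) = [[e^(−iθ/2), 0], [0, e^(iθ/2)]] with e^(±iθ/2) = cos(θ/2) ± i·sin(θ/2); θ = 3.22, cos(θ/2) ≈ -0.0391936, sin(θ/2) ≈ 0.999232.
With a = amp(|0⟩) = 0 and b = amp(|1⟩) = 1:
new amp(|0⟩) = (-0.0391936 - 0.999232i)·a = 0
new amp(|1⟩) = (-0.0391936 + 0.999232i)·b = (-0.03919 + 0.9992i)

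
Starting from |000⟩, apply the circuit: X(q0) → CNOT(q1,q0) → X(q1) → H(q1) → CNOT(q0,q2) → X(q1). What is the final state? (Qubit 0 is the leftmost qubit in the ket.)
-1/√2|101⟩ + 1/√2|111⟩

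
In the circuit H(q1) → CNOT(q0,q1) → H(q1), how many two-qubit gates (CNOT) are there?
1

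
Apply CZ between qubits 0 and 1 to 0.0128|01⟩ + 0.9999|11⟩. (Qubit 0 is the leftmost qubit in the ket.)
0.0128|01⟩ - 0.9999|11⟩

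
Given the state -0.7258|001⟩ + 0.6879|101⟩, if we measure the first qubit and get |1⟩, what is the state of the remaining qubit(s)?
|01⟩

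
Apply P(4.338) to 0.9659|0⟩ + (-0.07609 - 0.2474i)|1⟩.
0.9659|0⟩ + (-0.2024 + 0.1613i)|1⟩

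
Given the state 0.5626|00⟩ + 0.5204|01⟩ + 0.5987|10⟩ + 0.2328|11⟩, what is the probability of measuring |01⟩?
0.2708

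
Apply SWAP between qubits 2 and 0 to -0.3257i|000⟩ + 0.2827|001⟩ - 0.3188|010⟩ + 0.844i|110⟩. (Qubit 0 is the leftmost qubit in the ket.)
-0.3257i|000⟩ - 0.3188|010⟩ + 0.844i|011⟩ + 0.2827|100⟩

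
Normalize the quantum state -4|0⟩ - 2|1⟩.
-0.8944|0⟩ - 1/√5|1⟩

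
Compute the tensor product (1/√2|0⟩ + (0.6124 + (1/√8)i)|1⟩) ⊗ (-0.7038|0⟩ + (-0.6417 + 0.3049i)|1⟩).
-0.4977|00⟩ + (-0.4538 + 0.2156i)|01⟩ + (-0.431 - 0.2488i)|10⟩ + (-0.5008 - 0.04015i)|11⟩

amp(|b₁b₂…⟩) = product of the factor amplitudes for bits b₁, b₂, …; only kets whose every factor amplitude is nonzero survive.
|00⟩: (1/√2)(-0.7038) = -0.4977
|01⟩: (1/√2)(-0.6417 + 0.3049i) = (-0.4538 + 0.2156i)
|10⟩: (0.6124 + (1/√8)i)(-0.7038) = (-0.431 - 0.2488i)
|11⟩: (0.6124 + (1/√8)i)(-0.6417 + 0.3049i) = (-0.5008 - 0.04015i)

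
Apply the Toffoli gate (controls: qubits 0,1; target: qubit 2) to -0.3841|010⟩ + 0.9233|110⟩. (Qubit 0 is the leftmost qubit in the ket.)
-0.3841|010⟩ + 0.9233|111⟩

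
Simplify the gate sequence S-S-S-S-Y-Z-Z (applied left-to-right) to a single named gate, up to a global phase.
Y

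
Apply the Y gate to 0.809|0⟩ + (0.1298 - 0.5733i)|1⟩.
(-0.5733 - 0.1298i)|0⟩ + 0.809i|1⟩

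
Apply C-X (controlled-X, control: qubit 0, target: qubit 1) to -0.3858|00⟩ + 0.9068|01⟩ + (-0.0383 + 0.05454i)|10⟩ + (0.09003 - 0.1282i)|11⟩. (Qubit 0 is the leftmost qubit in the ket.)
-0.3858|00⟩ + 0.9068|01⟩ + (0.09003 - 0.1282i)|10⟩ + (-0.0383 + 0.05454i)|11⟩

C-X leaves the control-|0⟩ kets |00⟩, |01⟩ unchanged and applies X to qubit 1 on the control-|1⟩ pair (|10⟩, |11⟩).
X = [[0, 1], [1, 0]].
With a = amp(|10⟩) = (-0.0383 + 0.05454i) and b = amp(|11⟩) = (0.09003 - 0.1282i):
new amp(|10⟩) = (1)·b = (0.09003 - 0.1282i)
new amp(|11⟩) = (1)·a = (-0.0383 + 0.05454i)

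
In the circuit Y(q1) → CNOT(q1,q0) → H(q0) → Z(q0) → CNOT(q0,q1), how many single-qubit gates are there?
3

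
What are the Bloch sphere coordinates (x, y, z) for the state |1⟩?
(0, 0, -1)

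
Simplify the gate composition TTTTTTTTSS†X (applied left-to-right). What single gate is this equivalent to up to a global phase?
X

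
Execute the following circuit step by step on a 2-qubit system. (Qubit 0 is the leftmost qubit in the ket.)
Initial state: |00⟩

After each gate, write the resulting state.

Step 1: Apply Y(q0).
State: i|10⟩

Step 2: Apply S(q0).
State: -|10⟩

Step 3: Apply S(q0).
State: -i|10⟩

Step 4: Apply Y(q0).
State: -|00⟩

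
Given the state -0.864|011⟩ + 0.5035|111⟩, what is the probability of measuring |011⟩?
0.7465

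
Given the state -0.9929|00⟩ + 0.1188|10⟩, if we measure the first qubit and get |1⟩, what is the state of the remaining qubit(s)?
|0⟩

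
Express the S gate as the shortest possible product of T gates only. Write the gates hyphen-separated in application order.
T-T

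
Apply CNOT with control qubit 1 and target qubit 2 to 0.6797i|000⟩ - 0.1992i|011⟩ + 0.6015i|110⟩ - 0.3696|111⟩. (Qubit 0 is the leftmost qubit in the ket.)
0.6797i|000⟩ - 0.1992i|010⟩ - 0.3696|110⟩ + 0.6015i|111⟩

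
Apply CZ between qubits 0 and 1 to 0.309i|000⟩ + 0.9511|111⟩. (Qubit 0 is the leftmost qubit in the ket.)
0.309i|000⟩ - 0.9511|111⟩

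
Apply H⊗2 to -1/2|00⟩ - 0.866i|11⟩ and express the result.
(-0.25 - 0.433i)|00⟩ + (-0.25 + 0.433i)|01⟩ + (-0.25 + 0.433i)|10⟩ + (-0.25 - 0.433i)|11⟩

H⊗2 gives amp(|y⟩) = (1/2) Σ_x (−1)^(x·y) amp(|x⟩), where x·y is the number of positions in which both x and y have a 1.
|00⟩: (-1/2 - 0.866i)/2 = (-0.25 - 0.433i)
|01⟩: (-1/2 + 0.866i)/2 = (-0.25 + 0.433i)
|10⟩: (-1/2 + 0.866i)/2 = (-0.25 + 0.433i)
|11⟩: (-1/2 - 0.866i)/2 = (-0.25 - 0.433i)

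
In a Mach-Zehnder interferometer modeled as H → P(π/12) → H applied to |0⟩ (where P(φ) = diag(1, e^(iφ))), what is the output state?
(0.983 + 0.1294i)|0⟩ + (0.01704 - 0.1294i)|1⟩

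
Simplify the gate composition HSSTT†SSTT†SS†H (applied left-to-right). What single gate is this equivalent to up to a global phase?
I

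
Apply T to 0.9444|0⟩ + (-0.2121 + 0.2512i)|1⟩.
0.9444|0⟩ + (-0.3276 + 0.02765i)|1⟩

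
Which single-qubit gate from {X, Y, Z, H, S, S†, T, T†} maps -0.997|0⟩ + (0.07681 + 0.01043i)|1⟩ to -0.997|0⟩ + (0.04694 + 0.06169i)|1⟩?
T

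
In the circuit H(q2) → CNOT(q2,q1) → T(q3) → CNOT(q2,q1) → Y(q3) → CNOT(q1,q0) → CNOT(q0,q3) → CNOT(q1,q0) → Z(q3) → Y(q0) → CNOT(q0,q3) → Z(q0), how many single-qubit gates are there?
6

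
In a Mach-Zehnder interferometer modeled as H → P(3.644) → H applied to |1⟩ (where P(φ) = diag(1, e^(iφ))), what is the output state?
(0.9382 + 0.2408i)|0⟩ + (0.06179 - 0.2408i)|1⟩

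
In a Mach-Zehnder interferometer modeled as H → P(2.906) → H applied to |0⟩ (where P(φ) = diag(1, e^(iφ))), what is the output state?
(0.01381 + 0.1167i)|0⟩ + (0.9862 - 0.1167i)|1⟩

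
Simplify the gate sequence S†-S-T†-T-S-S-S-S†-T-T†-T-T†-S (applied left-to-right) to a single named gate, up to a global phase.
S†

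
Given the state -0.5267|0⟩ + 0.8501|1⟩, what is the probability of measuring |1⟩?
0.7227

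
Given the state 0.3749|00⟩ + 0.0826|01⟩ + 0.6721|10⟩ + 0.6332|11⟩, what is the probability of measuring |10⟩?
0.4517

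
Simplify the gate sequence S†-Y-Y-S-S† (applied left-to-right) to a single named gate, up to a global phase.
S†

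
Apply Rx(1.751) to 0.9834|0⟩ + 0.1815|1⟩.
(0.63 - 0.1394i)|0⟩ + (0.1163 - 0.7551i)|1⟩

Rx(1.751) = [[cos(θ/2), −i·sin(θ/2)], [−i·sin(θ/2), cos(θ/2)]]; θ = 1.751, cos(θ/2) ≈ 0.640613, sin(θ/2) ≈ 0.767864.
With a = amp(|0⟩) = 0.9834 and b = amp(|1⟩) = 0.1815:
new amp(|0⟩) = (0.640613)·a + (-0.767864i)·b = (0.63 - 0.1394i)
new amp(|1⟩) = (-0.767864i)·a + (0.640613)·b = (0.1163 - 0.7551i)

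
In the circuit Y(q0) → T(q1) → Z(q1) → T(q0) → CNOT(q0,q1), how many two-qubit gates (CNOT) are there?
1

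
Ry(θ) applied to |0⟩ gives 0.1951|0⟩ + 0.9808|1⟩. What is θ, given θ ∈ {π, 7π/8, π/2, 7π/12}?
7π/8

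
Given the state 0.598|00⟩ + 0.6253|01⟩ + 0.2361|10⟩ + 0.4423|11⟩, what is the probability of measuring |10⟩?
0.05574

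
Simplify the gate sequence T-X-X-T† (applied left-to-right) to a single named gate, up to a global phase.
I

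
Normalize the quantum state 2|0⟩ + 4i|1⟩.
1/√5|0⟩ + 0.8944i|1⟩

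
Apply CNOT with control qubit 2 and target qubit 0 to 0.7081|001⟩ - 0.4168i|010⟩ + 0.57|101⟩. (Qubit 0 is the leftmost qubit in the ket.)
0.57|001⟩ - 0.4168i|010⟩ + 0.7081|101⟩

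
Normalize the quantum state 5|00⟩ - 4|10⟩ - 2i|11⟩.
0.7454|00⟩ - 0.5963|10⟩ - 0.2981i|11⟩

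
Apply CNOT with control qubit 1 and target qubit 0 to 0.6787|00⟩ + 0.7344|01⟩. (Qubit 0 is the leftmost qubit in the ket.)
0.6787|00⟩ + 0.7344|11⟩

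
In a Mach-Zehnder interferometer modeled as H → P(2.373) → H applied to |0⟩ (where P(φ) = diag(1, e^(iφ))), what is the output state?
(0.1406 + 0.3476i)|0⟩ + (0.8594 - 0.3476i)|1⟩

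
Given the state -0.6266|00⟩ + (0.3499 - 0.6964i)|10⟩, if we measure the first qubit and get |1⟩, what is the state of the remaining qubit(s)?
(0.449 - 0.8936i)|0⟩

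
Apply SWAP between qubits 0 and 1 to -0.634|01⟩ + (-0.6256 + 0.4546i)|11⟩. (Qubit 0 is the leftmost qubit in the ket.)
-0.634|10⟩ + (-0.6256 + 0.4546i)|11⟩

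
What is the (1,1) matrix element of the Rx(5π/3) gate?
-0.866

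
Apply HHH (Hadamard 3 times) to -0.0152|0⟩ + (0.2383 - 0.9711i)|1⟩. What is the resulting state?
(0.1578 - 0.6867i)|0⟩ + (-0.1793 + 0.6867i)|1⟩

H² = I, so H^3 = H: a single Hadamard. With (a, b) = (-0.0152, (0.2383 - 0.9711i)), H gives ((a + b)/√2, (a − b)/√2) = ((0.1578 - 0.6867i), (-0.1793 + 0.6867i)).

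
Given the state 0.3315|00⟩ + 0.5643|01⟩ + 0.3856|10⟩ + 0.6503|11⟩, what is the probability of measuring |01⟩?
0.3184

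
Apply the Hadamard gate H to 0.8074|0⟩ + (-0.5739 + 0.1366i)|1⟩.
(0.1651 + 0.09659i)|0⟩ + (0.9767 - 0.09659i)|1⟩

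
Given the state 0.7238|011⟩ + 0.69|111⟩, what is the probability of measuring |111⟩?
0.4761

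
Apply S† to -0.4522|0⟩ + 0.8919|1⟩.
-0.4522|0⟩ - 0.8919i|1⟩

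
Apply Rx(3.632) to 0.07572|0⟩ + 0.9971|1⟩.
(-0.01838 - 0.9673i)|0⟩ + (-0.242 - 0.07346i)|1⟩

Rx(3.632) = [[cos(θ/2), −i·sin(θ/2)], [−i·sin(θ/2), cos(θ/2)]]; θ = 3.632, cos(θ/2) ≈ -0.242754, sin(θ/2) ≈ 0.970088.
With a = amp(|0⟩) = 0.07572 and b = amp(|1⟩) = 0.9971:
new amp(|0⟩) = (-0.242754)·a + (-0.970088i)·b = (-0.01838 - 0.9673i)
new amp(|1⟩) = (-0.970088i)·a + (-0.242754)·b = (-0.242 - 0.07346i)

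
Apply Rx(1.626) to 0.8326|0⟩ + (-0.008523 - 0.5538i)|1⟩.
(0.17 + 0.006191i)|0⟩ + (-0.005858 - 0.9854i)|1⟩

Rx(1.626) = [[cos(θ/2), −i·sin(θ/2)], [−i·sin(θ/2), cos(θ/2)]]; θ = 1.626, cos(θ/2) ≈ 0.687322, sin(θ/2) ≈ 0.726352.
With a = amp(|0⟩) = 0.8326 and b = amp(|1⟩) = (-0.008523 - 0.5538i):
new amp(|0⟩) = (0.687322)·a + (-0.726352i)·b = (0.17 + 0.006191i)
new amp(|1⟩) = (-0.726352i)·a + (0.687322)·b = (-0.005858 - 0.9854i)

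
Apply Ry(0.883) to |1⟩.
-0.4273|0⟩ + 0.9041|1⟩

Ry(0.883) = [[cos(θ/2), −sin(θ/2)], [sin(θ/2), cos(θ/2)]]; θ = 0.883, cos(θ/2) ≈ 0.904112, sin(θ/2) ≈ 0.427296.
With a = amp(|0⟩) = 0 and b = amp(|1⟩) = 1:
new amp(|0⟩) = (0.904112)·a + (-0.427296)·b = -0.4273
new amp(|1⟩) = (0.427296)·a + (0.904112)·b = 0.9041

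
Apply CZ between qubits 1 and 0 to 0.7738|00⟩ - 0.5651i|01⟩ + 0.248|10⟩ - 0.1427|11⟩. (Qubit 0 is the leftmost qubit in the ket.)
0.7738|00⟩ - 0.5651i|01⟩ + 0.248|10⟩ + 0.1427|11⟩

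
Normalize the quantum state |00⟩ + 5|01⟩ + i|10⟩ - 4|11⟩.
0.1525|00⟩ + 0.7625|01⟩ + 0.1525i|10⟩ - 0.61|11⟩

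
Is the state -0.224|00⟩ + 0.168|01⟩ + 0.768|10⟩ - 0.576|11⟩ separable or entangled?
Separable

Writing the state as a|00⟩ + b|01⟩ + c|10⟩ + d|11⟩, it is a product state iff ad − bc = 0.
Here (a, b, c, d) = (-0.224, 0.168, 0.768, -0.576): ad − bc = (-0.224)(-0.576) − (0.168)(0.768) = 0, so the state is separable.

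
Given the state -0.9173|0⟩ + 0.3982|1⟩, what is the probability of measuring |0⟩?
0.8414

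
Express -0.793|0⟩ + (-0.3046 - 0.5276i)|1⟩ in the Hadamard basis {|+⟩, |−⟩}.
(-0.7761 - 0.3731i)|+⟩ + (-0.3454 + 0.3731i)|−⟩

With |ψ⟩ = α|0⟩ + β|1⟩, the Hadamard-basis coefficients are ⟨+|ψ⟩ = (α + β)/√2 and ⟨−|ψ⟩ = (α − β)/√2.
Here α = -0.793, β = (-0.3046 - 0.5276i): (α + β)/√2 = (-0.7761 - 0.3731i), (α − β)/√2 = (-0.3454 + 0.3731i).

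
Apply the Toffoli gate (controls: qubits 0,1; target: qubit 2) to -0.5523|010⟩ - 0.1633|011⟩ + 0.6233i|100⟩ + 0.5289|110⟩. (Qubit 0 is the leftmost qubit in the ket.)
-0.5523|010⟩ - 0.1633|011⟩ + 0.6233i|100⟩ + 0.5289|111⟩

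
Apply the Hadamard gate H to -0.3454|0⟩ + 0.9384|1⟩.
0.4193|0⟩ - 0.9078|1⟩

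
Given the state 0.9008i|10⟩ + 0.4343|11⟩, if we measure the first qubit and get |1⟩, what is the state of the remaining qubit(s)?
0.9008i|0⟩ + 0.4343|1⟩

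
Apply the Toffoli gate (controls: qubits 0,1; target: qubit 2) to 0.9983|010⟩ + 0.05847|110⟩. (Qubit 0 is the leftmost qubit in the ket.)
0.9983|010⟩ + 0.05847|111⟩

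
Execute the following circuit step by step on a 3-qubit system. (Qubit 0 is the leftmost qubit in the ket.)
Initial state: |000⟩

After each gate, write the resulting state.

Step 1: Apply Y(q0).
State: i|100⟩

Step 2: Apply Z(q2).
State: i|100⟩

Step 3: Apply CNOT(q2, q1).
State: i|100⟩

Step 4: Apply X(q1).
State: i|110⟩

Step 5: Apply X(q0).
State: i|010⟩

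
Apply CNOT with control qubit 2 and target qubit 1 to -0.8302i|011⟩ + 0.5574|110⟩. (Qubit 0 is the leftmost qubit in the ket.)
-0.8302i|001⟩ + 0.5574|110⟩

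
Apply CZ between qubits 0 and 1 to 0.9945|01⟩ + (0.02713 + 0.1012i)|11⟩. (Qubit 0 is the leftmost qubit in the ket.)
0.9945|01⟩ + (-0.02713 - 0.1012i)|11⟩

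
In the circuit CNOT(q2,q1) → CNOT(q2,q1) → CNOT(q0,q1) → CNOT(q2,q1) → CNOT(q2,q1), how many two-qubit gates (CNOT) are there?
5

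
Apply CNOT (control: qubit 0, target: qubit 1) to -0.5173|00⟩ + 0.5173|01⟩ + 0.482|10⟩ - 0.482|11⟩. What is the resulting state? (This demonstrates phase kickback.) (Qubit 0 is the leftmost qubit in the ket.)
-0.5173|00⟩ + 0.5173|01⟩ - 0.482|10⟩ + 0.482|11⟩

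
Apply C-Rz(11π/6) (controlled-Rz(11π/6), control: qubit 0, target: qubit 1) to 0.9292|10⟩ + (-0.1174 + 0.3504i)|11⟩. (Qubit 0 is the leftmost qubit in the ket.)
(-0.8975 - 0.2405i)|10⟩ + (0.02271 - 0.3688i)|11⟩

C-Rz(11π/6) leaves the control-|0⟩ kets |00⟩, |01⟩ unchanged and applies Rz(11π/6) to qubit 1 on the control-|1⟩ pair (|10⟩, |11⟩).
Rz(11π/6) = [[e^(−iθ/2), 0], [0, e^(iθ/2)]] with e^(±iθ/2) = cos(θ/2) ± i·sin(θ/2); θ = 11π/6, cos(θ/2) ≈ -0.965926, sin(θ/2) ≈ 0.258819.
With a = amp(|10⟩) = 0.9292 and b = amp(|11⟩) = (-0.1174 + 0.3504i):
new amp(|10⟩) = (-0.965926 - 0.258819i)·a = (-0.8975 - 0.2405i)
new amp(|11⟩) = (-0.965926 + 0.258819i)·b = (0.02271 - 0.3688i)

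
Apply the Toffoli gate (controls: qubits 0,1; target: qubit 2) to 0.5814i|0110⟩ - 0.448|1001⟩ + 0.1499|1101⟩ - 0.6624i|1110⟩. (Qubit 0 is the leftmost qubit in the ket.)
0.5814i|0110⟩ - 0.448|1001⟩ - 0.6624i|1100⟩ + 0.1499|1111⟩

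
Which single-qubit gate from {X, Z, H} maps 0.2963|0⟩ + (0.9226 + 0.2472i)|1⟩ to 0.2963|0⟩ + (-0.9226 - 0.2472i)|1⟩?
Z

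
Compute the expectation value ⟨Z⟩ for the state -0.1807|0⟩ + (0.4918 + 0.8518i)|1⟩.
-0.9348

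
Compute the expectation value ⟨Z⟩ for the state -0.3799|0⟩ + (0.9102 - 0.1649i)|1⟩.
-0.7113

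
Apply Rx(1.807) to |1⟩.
-0.7855i|0⟩ + 0.6189|1⟩

Rx(1.807) = [[cos(θ/2), −i·sin(θ/2)], [−i·sin(θ/2), cos(θ/2)]]; θ = 1.807, cos(θ/2) ≈ 0.618865, sin(θ/2) ≈ 0.785498.
With a = amp(|0⟩) = 0 and b = amp(|1⟩) = 1:
new amp(|0⟩) = (0.618865)·a + (-0.785498i)·b = -0.7855i
new amp(|1⟩) = (-0.785498i)·a + (0.618865)·b = 0.6189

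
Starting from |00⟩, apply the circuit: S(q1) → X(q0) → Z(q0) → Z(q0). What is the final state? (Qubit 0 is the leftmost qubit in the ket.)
|10⟩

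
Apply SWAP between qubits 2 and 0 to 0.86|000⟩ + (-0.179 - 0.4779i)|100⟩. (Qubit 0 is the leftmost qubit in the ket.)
0.86|000⟩ + (-0.179 - 0.4779i)|001⟩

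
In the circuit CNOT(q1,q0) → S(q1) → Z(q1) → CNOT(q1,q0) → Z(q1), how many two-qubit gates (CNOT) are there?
2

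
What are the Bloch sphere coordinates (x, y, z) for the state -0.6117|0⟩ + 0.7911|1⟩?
(-0.9678, 0, -0.2517)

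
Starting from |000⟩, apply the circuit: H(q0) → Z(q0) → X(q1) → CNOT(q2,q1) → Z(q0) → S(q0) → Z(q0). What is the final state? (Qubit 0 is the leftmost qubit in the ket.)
1/√2|010⟩ - (1/√2)i|110⟩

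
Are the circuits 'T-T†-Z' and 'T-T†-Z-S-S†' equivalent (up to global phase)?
Yes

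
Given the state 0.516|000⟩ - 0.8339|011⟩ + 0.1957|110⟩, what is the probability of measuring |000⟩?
0.2663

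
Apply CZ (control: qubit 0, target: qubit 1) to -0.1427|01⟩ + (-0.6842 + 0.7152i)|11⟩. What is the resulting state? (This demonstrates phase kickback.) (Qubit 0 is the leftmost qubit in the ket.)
-0.1427|01⟩ + (0.6842 - 0.7152i)|11⟩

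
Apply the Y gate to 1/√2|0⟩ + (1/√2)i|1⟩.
1/√2|0⟩ + (1/√2)i|1⟩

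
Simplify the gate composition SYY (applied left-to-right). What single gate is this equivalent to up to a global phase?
S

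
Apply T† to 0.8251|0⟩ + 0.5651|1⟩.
0.8251|0⟩ + (0.3996 - 0.3996i)|1⟩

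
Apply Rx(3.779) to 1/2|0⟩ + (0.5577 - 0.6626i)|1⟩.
(-0.7859 - 0.5296i)|0⟩ + (-0.1747 - 0.2672i)|1⟩

Rx(3.779) = [[cos(θ/2), −i·sin(θ/2)], [−i·sin(θ/2), cos(θ/2)]]; θ = 3.779, cos(θ/2) ≈ -0.313336, sin(θ/2) ≈ 0.949642.
With a = amp(|0⟩) = 1/2 and b = amp(|1⟩) = (0.5577 - 0.6626i):
new amp(|0⟩) = (-0.313336)·a + (-0.949642i)·b = (-0.7859 - 0.5296i)
new amp(|1⟩) = (-0.949642i)·a + (-0.313336)·b = (-0.1747 - 0.2672i)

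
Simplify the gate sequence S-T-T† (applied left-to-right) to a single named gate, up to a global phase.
S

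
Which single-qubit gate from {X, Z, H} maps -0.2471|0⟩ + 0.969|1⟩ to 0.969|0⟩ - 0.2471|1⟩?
X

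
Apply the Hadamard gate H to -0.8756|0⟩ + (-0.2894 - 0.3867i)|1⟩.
(-0.8238 - 0.2734i)|0⟩ + (-0.4145 + 0.2734i)|1⟩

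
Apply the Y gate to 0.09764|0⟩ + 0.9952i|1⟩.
0.9952|0⟩ + 0.09764i|1⟩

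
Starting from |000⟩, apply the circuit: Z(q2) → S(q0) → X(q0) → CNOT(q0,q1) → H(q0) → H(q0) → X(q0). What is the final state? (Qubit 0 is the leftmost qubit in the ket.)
|010⟩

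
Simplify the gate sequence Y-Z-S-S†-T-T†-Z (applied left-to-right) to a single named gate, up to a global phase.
Y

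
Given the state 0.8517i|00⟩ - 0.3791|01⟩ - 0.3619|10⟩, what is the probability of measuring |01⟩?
0.1437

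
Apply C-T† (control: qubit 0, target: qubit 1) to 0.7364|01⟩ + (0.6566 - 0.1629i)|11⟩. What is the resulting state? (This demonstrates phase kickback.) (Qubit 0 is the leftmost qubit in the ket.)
0.7364|01⟩ + (0.3491 - 0.5795i)|11⟩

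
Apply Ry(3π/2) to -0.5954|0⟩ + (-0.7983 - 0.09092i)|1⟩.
(0.9855 + 0.06429i)|0⟩ + (0.1435 + 0.06429i)|1⟩

Ry(3π/2) = [[cos(θ/2), −sin(θ/2)], [sin(θ/2), cos(θ/2)]]; θ = 3π/2, cos(θ/2) ≈ -0.707107, sin(θ/2) ≈ 0.707107.
With a = amp(|0⟩) = -0.5954 and b = amp(|1⟩) = (-0.7983 - 0.09092i):
new amp(|0⟩) = (-0.707107)·a + (-0.707107)·b = (0.9855 + 0.06429i)
new amp(|1⟩) = (0.707107)·a + (-0.707107)·b = (0.1435 + 0.06429i)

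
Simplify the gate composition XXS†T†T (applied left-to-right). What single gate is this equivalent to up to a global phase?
S†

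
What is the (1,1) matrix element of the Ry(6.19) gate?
-0.9989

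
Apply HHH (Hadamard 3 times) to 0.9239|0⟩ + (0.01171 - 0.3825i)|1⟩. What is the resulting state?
(0.6616 - 0.2705i)|0⟩ + (0.645 + 0.2705i)|1⟩

H² = I, so H^3 = H: a single Hadamard. With (a, b) = (0.9239, (0.01171 - 0.3825i)), H gives ((a + b)/√2, (a − b)/√2) = ((0.6616 - 0.2705i), (0.645 + 0.2705i)).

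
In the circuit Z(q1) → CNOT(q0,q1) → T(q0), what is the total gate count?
3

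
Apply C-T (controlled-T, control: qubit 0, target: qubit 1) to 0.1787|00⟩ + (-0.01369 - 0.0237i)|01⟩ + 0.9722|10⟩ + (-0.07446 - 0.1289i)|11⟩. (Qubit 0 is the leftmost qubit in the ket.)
0.1787|00⟩ + (-0.01369 - 0.0237i)|01⟩ + 0.9722|10⟩ + (0.03849 - 0.1438i)|11⟩

C-T leaves the control-|0⟩ kets |00⟩, |01⟩ unchanged and applies T to qubit 1 on the control-|1⟩ pair (|10⟩, |11⟩).
T = [[1, 0], [0, (1/√2 + (1/√2)i)]].
With a = amp(|10⟩) = 0.9722 and b = amp(|11⟩) = (-0.07446 - 0.1289i):
new amp(|10⟩) = (1)·a = 0.9722
new amp(|11⟩) = (1/√2 + (1/√2)i)·b = (0.03849 - 0.1438i)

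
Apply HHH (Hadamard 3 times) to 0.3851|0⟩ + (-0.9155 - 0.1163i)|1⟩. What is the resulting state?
(-0.375 - 0.08224i)|0⟩ + (0.9197 + 0.08224i)|1⟩

H² = I, so H^3 = H: a single Hadamard. With (a, b) = (0.3851, (-0.9155 - 0.1163i)), H gives ((a + b)/√2, (a − b)/√2) = ((-0.375 - 0.08224i), (0.9197 + 0.08224i)).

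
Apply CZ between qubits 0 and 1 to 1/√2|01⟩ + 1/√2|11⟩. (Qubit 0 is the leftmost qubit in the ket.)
1/√2|01⟩ - 1/√2|11⟩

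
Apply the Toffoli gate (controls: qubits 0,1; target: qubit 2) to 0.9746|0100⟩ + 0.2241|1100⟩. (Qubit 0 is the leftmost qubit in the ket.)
0.9746|0100⟩ + 0.2241|1110⟩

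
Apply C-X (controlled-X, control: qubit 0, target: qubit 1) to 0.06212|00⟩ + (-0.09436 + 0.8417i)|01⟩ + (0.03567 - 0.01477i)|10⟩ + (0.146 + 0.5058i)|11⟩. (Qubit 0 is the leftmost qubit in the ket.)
0.06212|00⟩ + (-0.09436 + 0.8417i)|01⟩ + (0.146 + 0.5058i)|10⟩ + (0.03567 - 0.01477i)|11⟩

C-X leaves the control-|0⟩ kets |00⟩, |01⟩ unchanged and applies X to qubit 1 on the control-|1⟩ pair (|10⟩, |11⟩).
X = [[0, 1], [1, 0]].
With a = amp(|10⟩) = (0.03567 - 0.01477i) and b = amp(|11⟩) = (0.146 + 0.5058i):
new amp(|10⟩) = (1)·b = (0.146 + 0.5058i)
new amp(|11⟩) = (1)·a = (0.03567 - 0.01477i)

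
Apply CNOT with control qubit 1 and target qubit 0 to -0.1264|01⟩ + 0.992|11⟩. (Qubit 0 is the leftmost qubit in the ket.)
0.992|01⟩ - 0.1264|11⟩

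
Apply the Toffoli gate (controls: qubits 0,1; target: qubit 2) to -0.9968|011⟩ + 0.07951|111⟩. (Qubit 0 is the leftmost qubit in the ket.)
-0.9968|011⟩ + 0.07951|110⟩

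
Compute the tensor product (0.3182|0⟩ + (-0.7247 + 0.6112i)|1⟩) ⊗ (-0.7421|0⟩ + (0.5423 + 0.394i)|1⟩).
-0.2361|00⟩ + (0.1726 + 0.1254i)|01⟩ + (0.5378 - 0.4536i)|10⟩ + (-0.6338 + 0.04592i)|11⟩

amp(|b₁b₂…⟩) = product of the factor amplitudes for bits b₁, b₂, …; only kets whose every factor amplitude is nonzero survive.
|00⟩: (0.3182)(-0.7421) = -0.2361
|01⟩: (0.3182)(0.5423 + 0.394i) = (0.1726 + 0.1254i)
|10⟩: (-0.7247 + 0.6112i)(-0.7421) = (0.5378 - 0.4536i)
|11⟩: (-0.7247 + 0.6112i)(0.5423 + 0.394i) = (-0.6338 + 0.04592i)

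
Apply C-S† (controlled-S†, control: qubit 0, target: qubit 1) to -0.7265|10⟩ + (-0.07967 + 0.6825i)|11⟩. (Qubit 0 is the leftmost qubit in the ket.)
-0.7265|10⟩ + (0.6825 + 0.07967i)|11⟩

C-S† leaves the control-|0⟩ kets |00⟩, |01⟩ unchanged and applies S† to qubit 1 on the control-|1⟩ pair (|10⟩, |11⟩).
S† = [[1, 0], [0, -i]].
With a = amp(|10⟩) = -0.7265 and b = amp(|11⟩) = (-0.07967 + 0.6825i):
new amp(|10⟩) = (1)·a = -0.7265
new amp(|11⟩) = (-i)·b = (0.6825 + 0.07967i)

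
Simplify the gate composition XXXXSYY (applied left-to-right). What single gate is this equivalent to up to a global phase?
S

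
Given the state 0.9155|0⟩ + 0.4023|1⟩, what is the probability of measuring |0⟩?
0.8381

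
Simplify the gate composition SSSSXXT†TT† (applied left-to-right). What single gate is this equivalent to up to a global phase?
T†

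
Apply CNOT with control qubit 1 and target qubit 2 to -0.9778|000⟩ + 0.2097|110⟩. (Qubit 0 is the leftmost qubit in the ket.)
-0.9778|000⟩ + 0.2097|111⟩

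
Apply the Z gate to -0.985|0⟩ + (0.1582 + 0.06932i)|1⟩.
-0.985|0⟩ + (-0.1582 - 0.06932i)|1⟩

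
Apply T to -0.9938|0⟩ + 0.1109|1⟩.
-0.9938|0⟩ + (0.07842 + 0.07842i)|1⟩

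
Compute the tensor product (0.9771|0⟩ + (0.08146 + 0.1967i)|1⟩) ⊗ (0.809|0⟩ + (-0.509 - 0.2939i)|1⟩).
0.7905|00⟩ + (-0.4973 - 0.2872i)|01⟩ + (0.0659 + 0.1591i)|10⟩ + (0.01635 - 0.1241i)|11⟩

amp(|b₁b₂…⟩) = product of the factor amplitudes for bits b₁, b₂, …; only kets whose every factor amplitude is nonzero survive.
|00⟩: (0.9771)(0.809) = 0.7905
|01⟩: (0.9771)(-0.509 - 0.2939i) = (-0.4973 - 0.2872i)
|10⟩: (0.08146 + 0.1967i)(0.809) = (0.0659 + 0.1591i)
|11⟩: (0.08146 + 0.1967i)(-0.509 - 0.2939i) = (0.01635 - 0.1241i)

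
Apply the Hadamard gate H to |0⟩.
1/√2|0⟩ + 1/√2|1⟩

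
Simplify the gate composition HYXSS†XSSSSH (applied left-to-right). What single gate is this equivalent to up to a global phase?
Y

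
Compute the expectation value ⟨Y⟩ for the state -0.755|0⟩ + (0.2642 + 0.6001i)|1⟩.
-0.9062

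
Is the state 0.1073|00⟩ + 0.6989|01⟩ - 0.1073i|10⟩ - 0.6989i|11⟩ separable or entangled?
Separable

Writing the state as a|00⟩ + b|01⟩ + c|10⟩ + d|11⟩, it is a product state iff ad − bc = 0.
Here (a, b, c, d) = (0.1073, 0.6989, -0.1073i, -0.6989i): ad − bc = (0.1073)(-0.6989i) − (0.6989)(-0.1073i) = 0, so the state is separable.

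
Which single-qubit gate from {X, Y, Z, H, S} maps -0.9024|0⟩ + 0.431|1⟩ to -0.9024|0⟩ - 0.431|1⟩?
Z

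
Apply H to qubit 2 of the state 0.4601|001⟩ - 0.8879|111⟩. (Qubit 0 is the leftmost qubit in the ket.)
0.3253|000⟩ - 0.3253|001⟩ - 0.6278|110⟩ + 0.6278|111⟩

H on qubit 2 mixes each pair of kets that differ only in qubit 2: amplitudes (a, b) of (|…0…⟩, |…1…⟩) become ((a + b)/√2, (a − b)/√2). Kets absent from the input have amplitude 0.
(|000⟩, |001⟩): (a, b) = (0, 0.4601) → (0.3253, -0.3253)
(|110⟩, |111⟩): (a, b) = (0, -0.8879) → (-0.6278, 0.6278)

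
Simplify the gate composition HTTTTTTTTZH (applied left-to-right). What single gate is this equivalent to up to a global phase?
X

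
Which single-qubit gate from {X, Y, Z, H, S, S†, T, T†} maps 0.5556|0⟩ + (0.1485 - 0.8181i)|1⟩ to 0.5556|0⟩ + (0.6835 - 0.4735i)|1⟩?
T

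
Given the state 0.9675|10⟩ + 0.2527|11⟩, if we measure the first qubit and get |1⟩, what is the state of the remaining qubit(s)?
0.9675|0⟩ + 0.2527|1⟩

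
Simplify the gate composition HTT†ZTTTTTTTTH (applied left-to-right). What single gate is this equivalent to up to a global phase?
X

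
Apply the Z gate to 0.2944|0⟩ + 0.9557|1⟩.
0.2944|0⟩ - 0.9557|1⟩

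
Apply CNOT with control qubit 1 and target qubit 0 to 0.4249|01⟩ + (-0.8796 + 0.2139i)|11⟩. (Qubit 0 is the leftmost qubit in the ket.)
(-0.8796 + 0.2139i)|01⟩ + 0.4249|11⟩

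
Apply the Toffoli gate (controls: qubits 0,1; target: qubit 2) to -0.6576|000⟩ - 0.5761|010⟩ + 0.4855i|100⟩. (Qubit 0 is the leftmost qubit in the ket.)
-0.6576|000⟩ - 0.5761|010⟩ + 0.4855i|100⟩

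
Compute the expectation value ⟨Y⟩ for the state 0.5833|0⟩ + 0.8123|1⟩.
0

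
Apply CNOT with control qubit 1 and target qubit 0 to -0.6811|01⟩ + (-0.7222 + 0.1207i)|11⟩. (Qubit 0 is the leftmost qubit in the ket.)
(-0.7222 + 0.1207i)|01⟩ - 0.6811|11⟩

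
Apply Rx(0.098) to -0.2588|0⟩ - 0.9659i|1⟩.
-0.3058|0⟩ - 0.9521i|1⟩

Rx(0.098) = [[cos(θ/2), −i·sin(θ/2)], [−i·sin(θ/2), cos(θ/2)]]; θ = 0.098, cos(θ/2) ≈ 0.9988, sin(θ/2) ≈ 0.0489804.
With a = amp(|0⟩) = -0.2588 and b = amp(|1⟩) = -0.9659i:
new amp(|0⟩) = (0.9988)·a + (-0.0489804i)·b = -0.3058
new amp(|1⟩) = (-0.0489804i)·a + (0.9988)·b = -0.9521i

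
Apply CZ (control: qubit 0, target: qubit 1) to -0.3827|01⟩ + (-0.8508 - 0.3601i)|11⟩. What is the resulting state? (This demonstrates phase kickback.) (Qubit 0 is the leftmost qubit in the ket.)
-0.3827|01⟩ + (0.8508 + 0.3601i)|11⟩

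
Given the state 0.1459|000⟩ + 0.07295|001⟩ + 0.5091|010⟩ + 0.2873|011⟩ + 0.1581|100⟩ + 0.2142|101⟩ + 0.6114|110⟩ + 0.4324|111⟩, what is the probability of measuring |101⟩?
0.04588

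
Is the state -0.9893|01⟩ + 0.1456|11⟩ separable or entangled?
Separable

Writing the state as a|00⟩ + b|01⟩ + c|10⟩ + d|11⟩, it is a product state iff ad − bc = 0.
Here (a, b, c, d) = (0, -0.9893, 0, 0.1456): ad − bc = (0)(0.1456) − (-0.9893)(0) = 0, so the state is separable.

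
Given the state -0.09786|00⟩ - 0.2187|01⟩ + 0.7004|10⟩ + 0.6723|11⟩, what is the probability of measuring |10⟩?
0.4906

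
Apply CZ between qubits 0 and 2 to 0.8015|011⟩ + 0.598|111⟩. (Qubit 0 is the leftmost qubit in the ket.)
0.8015|011⟩ - 0.598|111⟩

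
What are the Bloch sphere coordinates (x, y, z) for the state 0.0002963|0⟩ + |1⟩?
(0.0005926, 0, -1)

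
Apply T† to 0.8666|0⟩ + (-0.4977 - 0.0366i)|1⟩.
0.8666|0⟩ + (-0.3778 + 0.326i)|1⟩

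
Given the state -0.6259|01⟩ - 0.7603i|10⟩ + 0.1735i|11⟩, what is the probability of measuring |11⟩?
0.0301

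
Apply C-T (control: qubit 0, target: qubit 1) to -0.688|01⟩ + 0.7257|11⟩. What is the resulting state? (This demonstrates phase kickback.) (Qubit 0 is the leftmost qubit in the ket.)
-0.688|01⟩ + (0.5131 + 0.5131i)|11⟩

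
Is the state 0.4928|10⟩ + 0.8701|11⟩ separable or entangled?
Separable

Writing the state as a|00⟩ + b|01⟩ + c|10⟩ + d|11⟩, it is a product state iff ad − bc = 0.
Here (a, b, c, d) = (0, 0, 0.4928, 0.8701): ad − bc = (0)(0.8701) − (0)(0.4928) = 0, so the state is separable.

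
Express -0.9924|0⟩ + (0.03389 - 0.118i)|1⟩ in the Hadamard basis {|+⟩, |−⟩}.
(-0.6778 - 0.08344i)|+⟩ + (-0.7257 + 0.08344i)|−⟩

With |ψ⟩ = α|0⟩ + β|1⟩, the Hadamard-basis coefficients are ⟨+|ψ⟩ = (α + β)/√2 and ⟨−|ψ⟩ = (α − β)/√2.
Here α = -0.9924, β = (0.03389 - 0.118i): (α + β)/√2 = (-0.6778 - 0.08344i), (α − β)/√2 = (-0.7257 + 0.08344i).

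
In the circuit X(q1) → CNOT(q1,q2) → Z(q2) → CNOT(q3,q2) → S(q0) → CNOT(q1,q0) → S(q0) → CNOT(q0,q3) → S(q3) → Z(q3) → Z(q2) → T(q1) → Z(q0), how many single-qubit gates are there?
9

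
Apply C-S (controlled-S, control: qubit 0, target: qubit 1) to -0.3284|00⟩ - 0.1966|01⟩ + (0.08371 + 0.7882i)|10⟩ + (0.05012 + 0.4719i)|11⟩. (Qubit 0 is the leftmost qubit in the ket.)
-0.3284|00⟩ - 0.1966|01⟩ + (0.08371 + 0.7882i)|10⟩ + (-0.4719 + 0.05012i)|11⟩

C-S leaves the control-|0⟩ kets |00⟩, |01⟩ unchanged and applies S to qubit 1 on the control-|1⟩ pair (|10⟩, |11⟩).
S = [[1, 0], [0, i]].
With a = amp(|10⟩) = (0.08371 + 0.7882i) and b = amp(|11⟩) = (0.05012 + 0.4719i):
new amp(|10⟩) = (1)·a = (0.08371 + 0.7882i)
new amp(|11⟩) = (i)·b = (-0.4719 + 0.05012i)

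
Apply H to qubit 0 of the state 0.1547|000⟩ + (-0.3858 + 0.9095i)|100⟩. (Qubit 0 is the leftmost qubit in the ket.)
(-0.1634 + 0.6431i)|000⟩ + (0.3822 - 0.6431i)|100⟩

H on qubit 0 mixes each pair of kets that differ only in qubit 0: amplitudes (a, b) of (|…0…⟩, |…1…⟩) become ((a + b)/√2, (a − b)/√2). Kets absent from the input have amplitude 0.
(|000⟩, |100⟩): (a, b) = (0.1547, (-0.3858 + 0.9095i)) → ((-0.1634 + 0.6431i), (0.3822 - 0.6431i))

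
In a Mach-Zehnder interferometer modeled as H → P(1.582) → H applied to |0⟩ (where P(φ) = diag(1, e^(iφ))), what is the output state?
(0.4944 + 0.5i)|0⟩ + (0.5056 - 0.5i)|1⟩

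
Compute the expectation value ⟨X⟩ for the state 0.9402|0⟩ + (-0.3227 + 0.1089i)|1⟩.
-0.6068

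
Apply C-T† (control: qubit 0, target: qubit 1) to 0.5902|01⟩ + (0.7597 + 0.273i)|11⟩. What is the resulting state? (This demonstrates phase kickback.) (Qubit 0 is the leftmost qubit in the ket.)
0.5902|01⟩ + (0.7302 - 0.3441i)|11⟩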